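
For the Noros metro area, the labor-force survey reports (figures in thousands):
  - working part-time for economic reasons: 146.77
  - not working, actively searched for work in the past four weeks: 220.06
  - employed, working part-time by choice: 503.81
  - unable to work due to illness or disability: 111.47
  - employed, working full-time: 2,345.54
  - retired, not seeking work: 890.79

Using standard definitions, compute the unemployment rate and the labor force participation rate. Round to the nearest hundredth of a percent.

Unemployment rate ≈ 6.84%; labor force participation rate ≈ 76.24%.

Employed = 146.77 + 503.81 + 2,345.54 = 2,996.12 thousand (anyone who worked, including part-time for economic reasons, counts as employed).
Unemployed = 220.06 thousand.
Labor force = 2,996.12 + 220.06 = 3,216.18 thousand.
Not in labor force = 111.47 + 890.79 = 1,002.26 thousand (those not working and not actively searching are outside the labor force).
Civilian working-age population = 3,216.18 + 1,002.26 = 4,218.44 thousand.
Unemployment rate = 220.06 / 3,216.18 = 6.84%.
Labor force participation rate = 3,216.18 / 4,218.44 = 76.24%.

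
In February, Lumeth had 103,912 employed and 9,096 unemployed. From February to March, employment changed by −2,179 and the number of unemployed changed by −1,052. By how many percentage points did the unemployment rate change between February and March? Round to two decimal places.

February: labor force = 103,912 + 9,096 = 113,008; u = 9,096/113,008 = 8.05%.
March: labor force = 101,733 + 8,044 = 109,777; u = 8,044/109,777 = 7.33%.
Change = 7.33% − 8.05% = −0.72 pp.

The unemployment rate changed by −0.72 percentage points.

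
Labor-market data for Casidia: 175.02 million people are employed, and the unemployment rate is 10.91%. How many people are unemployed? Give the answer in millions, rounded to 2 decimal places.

About 21.43 million are unemployed.

Let U be the number unemployed. The labor force is E + U, and U/(E+U) = 0.1091.
So U = 0.1091 × 175.02 / (1 − 0.1091) = 19.0947 / 0.8909 ≈ 21.43 million.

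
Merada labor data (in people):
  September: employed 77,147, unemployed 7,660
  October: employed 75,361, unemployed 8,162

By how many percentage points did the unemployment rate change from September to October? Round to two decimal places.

September: labor force = 77,147 + 7,660 = 84,807; u = 7,660/84,807 = 9.03%.
October: labor force = 75,361 + 8,162 = 83,523; u = 8,162/83,523 = 9.77%.
Change = 9.77% − 9.03% = +0.74 pp.

The unemployment rate changed by +0.74 percentage points.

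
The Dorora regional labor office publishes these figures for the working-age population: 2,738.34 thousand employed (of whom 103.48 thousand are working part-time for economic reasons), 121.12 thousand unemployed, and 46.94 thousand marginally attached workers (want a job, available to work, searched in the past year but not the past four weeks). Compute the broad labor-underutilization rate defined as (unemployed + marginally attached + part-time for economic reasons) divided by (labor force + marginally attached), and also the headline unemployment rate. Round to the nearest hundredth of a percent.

Broad underutilization rate ≈ 9.34%; headline unemployment rate ≈ 4.24%.

Labor force = 2,738.34 + 121.12 = 2,859.46 thousand.
Numerator = 121.12 + 46.94 + 103.48 = 271.54 thousand.
Denominator = 2,859.46 + 46.94 = 2,906.40 thousand.
Broad rate = 271.54 / 2,906.40 = 9.34%.
Headline unemployment rate = 121.12 / 2,859.46 = 4.24%.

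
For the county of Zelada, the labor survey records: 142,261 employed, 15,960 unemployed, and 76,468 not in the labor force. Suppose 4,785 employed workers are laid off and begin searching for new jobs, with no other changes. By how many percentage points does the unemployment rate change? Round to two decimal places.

The unemployment rate changes by +3.02 percentage points.

Initially, labor force = 142,261 + 15,960 = 158,221, so u = 15,960/158,221 = 10.09%.
After the change, employed falls and unemployed rises by 4,785; labor force unchanged → E = 137,476, U = 20,745, labor force = 158,221.
New unemployment rate = 20,745 / 158,221 = 13.11%.
Change = 13.11% − 10.09% = +3.02 percentage points.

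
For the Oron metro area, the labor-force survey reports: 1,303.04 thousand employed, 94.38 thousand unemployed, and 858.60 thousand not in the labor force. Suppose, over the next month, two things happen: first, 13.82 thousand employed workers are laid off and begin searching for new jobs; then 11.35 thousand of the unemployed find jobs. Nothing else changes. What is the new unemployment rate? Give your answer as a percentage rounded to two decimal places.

Initially, labor force = 1,303.04 + 94.38 = 1,397.42 thousand, so u = 94.38/1,397.42 = 6.75%.
After the first change, employed falls and unemployed rises by 13.82; labor force unchanged → E = 1,289.22, U = 108.20, labor force = 1,397.42 thousand.
After the second change, unemployed falls and employed rises by 11.35; labor force unchanged → E = 1,300.57, U = 96.85, labor force = 1,397.42 thousand.
New unemployment rate = 96.85 / 1,397.42 = 6.93%.

New unemployment rate ≈ 6.93%.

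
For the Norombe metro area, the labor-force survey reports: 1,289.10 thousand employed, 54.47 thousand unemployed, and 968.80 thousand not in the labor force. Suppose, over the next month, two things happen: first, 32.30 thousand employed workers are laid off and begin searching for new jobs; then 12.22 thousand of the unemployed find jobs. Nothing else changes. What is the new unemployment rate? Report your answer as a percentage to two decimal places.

New unemployment rate ≈ 5.55%.

Initially, labor force = 1,289.10 + 54.47 = 1,343.57 thousand, so u = 54.47/1,343.57 = 4.05%.
After the first change, employed falls and unemployed rises by 32.30; labor force unchanged → E = 1,256.80, U = 86.77, labor force = 1,343.57 thousand.
After the second change, unemployed falls and employed rises by 12.22; labor force unchanged → E = 1,269.02, U = 74.55, labor force = 1,343.57 thousand.
New unemployment rate = 74.55 / 1,343.57 = 5.55%.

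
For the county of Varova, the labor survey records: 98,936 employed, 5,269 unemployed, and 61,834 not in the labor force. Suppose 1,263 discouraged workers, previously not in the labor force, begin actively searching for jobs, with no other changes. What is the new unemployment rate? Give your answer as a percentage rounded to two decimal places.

New unemployment rate ≈ 6.19%.

Initially, labor force = 98,936 + 5,269 = 104,205, so u = 5,269/104,205 = 5.06%.
After the change, unemployed and labor force both rise by 1,263 → E = 98,936, U = 6,532, labor force = 105,468.
New unemployment rate = 6,532 / 105,468 = 6.19%.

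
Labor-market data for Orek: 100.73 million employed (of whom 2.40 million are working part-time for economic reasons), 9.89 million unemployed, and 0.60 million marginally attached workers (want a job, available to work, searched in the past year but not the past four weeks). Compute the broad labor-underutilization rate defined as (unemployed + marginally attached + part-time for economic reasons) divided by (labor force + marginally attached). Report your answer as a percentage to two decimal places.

Labor force = 100.73 + 9.89 = 110.62 million.
Numerator = 9.89 + 0.60 + 2.40 = 12.89 million.
Denominator = 110.62 + 0.60 = 111.22 million.
Broad rate = 12.89 / 111.22 = 11.59%.

Broad underutilization rate ≈ 11.59%.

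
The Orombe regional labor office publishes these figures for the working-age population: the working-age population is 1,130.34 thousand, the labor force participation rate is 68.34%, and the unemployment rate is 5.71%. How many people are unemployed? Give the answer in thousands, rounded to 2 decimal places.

Labor force = 0.6834 × 1,130.34 = 772.47 thousand.
Unemployed = 0.0571 × 772.47 ≈ 44.11 thousand.

About 44.11 thousand are unemployed.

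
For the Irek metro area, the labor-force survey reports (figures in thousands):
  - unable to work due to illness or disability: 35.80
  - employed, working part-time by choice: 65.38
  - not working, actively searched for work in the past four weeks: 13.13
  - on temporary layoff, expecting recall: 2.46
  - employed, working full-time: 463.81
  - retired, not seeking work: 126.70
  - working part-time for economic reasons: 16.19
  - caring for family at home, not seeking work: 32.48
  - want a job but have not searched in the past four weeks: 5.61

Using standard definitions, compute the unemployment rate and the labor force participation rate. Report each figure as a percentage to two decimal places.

Unemployment rate ≈ 2.78%; labor force participation rate ≈ 73.66%.

Employed = 65.38 + 463.81 + 16.19 = 545.38 thousand (anyone who worked, including part-time for economic reasons, counts as employed).
Unemployed = 13.13 + 2.46 = 15.59 thousand (jobless and actively searching, or on temporary layoff).
Labor force = 545.38 + 15.59 = 560.97 thousand.
Not in labor force = 35.80 + 126.70 + 32.48 + 5.61 = 200.59 thousand (those not working and not actively searching are outside the labor force — including those who want a job but have given up searching).
Civilian working-age population = 560.97 + 200.59 = 761.56 thousand.
Unemployment rate = 15.59 / 560.97 = 2.78%.
Labor force participation rate = 560.97 / 761.56 = 73.66%.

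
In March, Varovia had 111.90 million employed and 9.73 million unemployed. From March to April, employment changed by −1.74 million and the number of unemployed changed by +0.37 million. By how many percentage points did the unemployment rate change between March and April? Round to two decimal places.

The unemployment rate changed by +0.40 percentage points.

March: labor force = 111.90 + 9.73 = 121.63; u = 9.73/121.63 = 8.00%.
April: labor force = 110.16 + 10.10 = 120.26; u = 10.10/120.26 = 8.40%.
Change = 8.40% − 8.00% = +0.40 pp.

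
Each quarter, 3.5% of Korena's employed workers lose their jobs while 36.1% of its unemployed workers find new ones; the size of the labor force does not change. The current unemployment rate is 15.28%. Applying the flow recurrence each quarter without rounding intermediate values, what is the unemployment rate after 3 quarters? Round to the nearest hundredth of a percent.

With a fixed labor force, u_{t+1} = u_t + s·(1−u_t) − f·u_t = u_t·(1−s−f) + s.
Here 1−s−f = 0.604 and s = 0.035.
u_1 = 0.152800 × 0.604 + 0.035 = 0.127291.
u_2 = 0.127291 × 0.604 + 0.035 = 0.111884.
u_3 = 0.111884 × 0.604 + 0.035 = 0.102578.

Unemployment rate after three quarters ≈ 10.26%.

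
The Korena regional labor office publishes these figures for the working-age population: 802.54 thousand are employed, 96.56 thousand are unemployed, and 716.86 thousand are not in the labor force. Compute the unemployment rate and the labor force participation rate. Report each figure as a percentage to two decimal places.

Labor force = employed + unemployed = 802.54 + 96.56 = 899.10 thousand.
Working-age population = 899.10 + 716.86 = 1,615.96 thousand.
Unemployment rate = 96.56 / 899.10 = 10.74%.
Labor force participation rate = 899.10 / 1,615.96 = 55.64%.

Unemployment rate ≈ 10.74%; labor force participation rate ≈ 55.64%.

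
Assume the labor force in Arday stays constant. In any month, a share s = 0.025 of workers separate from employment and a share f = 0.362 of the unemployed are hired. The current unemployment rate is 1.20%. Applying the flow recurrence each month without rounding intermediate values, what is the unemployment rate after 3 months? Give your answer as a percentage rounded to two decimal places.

With a fixed labor force, u_{t+1} = u_t + s·(1−u_t) − f·u_t = u_t·(1−s−f) + s.
Here 1−s−f = 0.613 and s = 0.025.
u_1 = 0.012000 × 0.613 + 0.025 = 0.032356.
u_2 = 0.032356 × 0.613 + 0.025 = 0.044834.
u_3 = 0.044834 × 0.613 + 0.025 = 0.052483.

Unemployment rate after three months ≈ 5.25%.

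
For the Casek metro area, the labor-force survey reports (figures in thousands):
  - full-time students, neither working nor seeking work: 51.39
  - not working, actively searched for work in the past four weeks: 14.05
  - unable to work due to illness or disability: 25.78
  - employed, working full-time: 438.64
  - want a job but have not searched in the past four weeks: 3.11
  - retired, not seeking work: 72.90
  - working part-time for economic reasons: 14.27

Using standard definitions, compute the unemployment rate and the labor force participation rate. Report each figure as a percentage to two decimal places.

Unemployment rate ≈ 3.01%; labor force participation rate ≈ 75.30%.

Employed = 438.64 + 14.27 = 452.91 thousand (anyone who worked, including part-time for economic reasons, counts as employed).
Unemployed = 14.05 thousand.
Labor force = 452.91 + 14.05 = 466.96 thousand.
Not in labor force = 51.39 + 25.78 + 3.11 + 72.90 = 153.18 thousand (those not working and not actively searching are outside the labor force — including those who want a job but have given up searching).
Civilian working-age population = 466.96 + 153.18 = 620.14 thousand.
Unemployment rate = 14.05 / 466.96 = 3.01%.
Labor force participation rate = 466.96 / 620.14 = 75.30%.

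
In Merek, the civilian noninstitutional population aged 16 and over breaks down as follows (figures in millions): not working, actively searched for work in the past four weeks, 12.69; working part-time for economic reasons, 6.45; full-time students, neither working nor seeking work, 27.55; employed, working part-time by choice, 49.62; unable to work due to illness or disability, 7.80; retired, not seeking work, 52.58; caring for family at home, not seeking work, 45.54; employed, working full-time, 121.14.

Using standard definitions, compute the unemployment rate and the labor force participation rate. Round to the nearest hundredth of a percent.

Employed = 6.45 + 49.62 + 121.14 = 177.21 million (anyone who worked, including part-time for economic reasons, counts as employed).
Unemployed = 12.69 million.
Labor force = 177.21 + 12.69 = 189.90 million.
Not in labor force = 27.55 + 7.80 + 52.58 + 45.54 = 133.47 million (those not working and not actively searching are outside the labor force).
Civilian working-age population = 189.90 + 133.47 = 323.37 million.
Unemployment rate = 12.69 / 189.90 = 6.68%.
Labor force participation rate = 189.90 / 323.37 = 58.73%.

Unemployment rate ≈ 6.68%; labor force participation rate ≈ 58.73%.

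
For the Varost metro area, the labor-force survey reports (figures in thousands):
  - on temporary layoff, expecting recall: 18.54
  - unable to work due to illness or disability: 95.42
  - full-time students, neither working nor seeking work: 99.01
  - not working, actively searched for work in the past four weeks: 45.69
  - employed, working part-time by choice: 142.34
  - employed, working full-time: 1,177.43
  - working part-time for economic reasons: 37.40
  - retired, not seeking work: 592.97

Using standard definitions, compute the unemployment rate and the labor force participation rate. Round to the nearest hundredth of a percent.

Employed = 142.34 + 1,177.43 + 37.40 = 1,357.17 thousand (anyone who worked, including part-time for economic reasons, counts as employed).
Unemployed = 18.54 + 45.69 = 64.23 thousand (jobless and actively searching, or on temporary layoff).
Labor force = 1,357.17 + 64.23 = 1,421.40 thousand.
Not in labor force = 95.42 + 99.01 + 592.97 = 787.40 thousand (those not working and not actively searching are outside the labor force).
Civilian working-age population = 1,421.40 + 787.40 = 2,208.80 thousand.
Unemployment rate = 64.23 / 1,421.40 = 4.52%.
Labor force participation rate = 1,421.40 / 2,208.80 = 64.35%.

Unemployment rate ≈ 4.52%; labor force participation rate ≈ 64.35%.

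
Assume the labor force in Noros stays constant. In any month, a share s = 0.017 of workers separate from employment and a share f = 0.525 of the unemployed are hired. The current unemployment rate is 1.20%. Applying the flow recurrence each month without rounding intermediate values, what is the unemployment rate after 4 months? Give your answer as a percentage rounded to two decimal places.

With a fixed labor force, u_{t+1} = u_t + s·(1−u_t) − f·u_t = u_t·(1−s−f) + s.
Here 1−s−f = 0.458 and s = 0.017.
u_1 = 0.012000 × 0.458 + 0.017 = 0.022496.
u_2 = 0.022496 × 0.458 + 0.017 = 0.027303.
u_3 = 0.027303 × 0.458 + 0.017 = 0.029505.
u_4 = 0.029505 × 0.458 + 0.017 = 0.030513.

Unemployment rate after four months ≈ 3.05%.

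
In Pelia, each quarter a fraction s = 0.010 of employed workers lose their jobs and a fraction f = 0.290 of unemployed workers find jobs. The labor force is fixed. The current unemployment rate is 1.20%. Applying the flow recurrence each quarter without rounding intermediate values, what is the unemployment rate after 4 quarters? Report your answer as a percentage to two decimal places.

With a fixed labor force, u_{t+1} = u_t + s·(1−u_t) − f·u_t = u_t·(1−s−f) + s.
Here 1−s−f = 0.700 and s = 0.010.
u_1 = 0.012000 × 0.700 + 0.010 = 0.018400.
u_2 = 0.018400 × 0.700 + 0.010 = 0.022880.
u_3 = 0.022880 × 0.700 + 0.010 = 0.026016.
u_4 = 0.026016 × 0.700 + 0.010 = 0.028211.

Unemployment rate after four quarters ≈ 2.82%.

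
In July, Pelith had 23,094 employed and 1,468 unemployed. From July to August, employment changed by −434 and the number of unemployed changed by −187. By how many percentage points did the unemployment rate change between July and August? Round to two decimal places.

The unemployment rate changed by −0.63 percentage points.

July: labor force = 23,094 + 1,468 = 24,562; u = 1,468/24,562 = 5.98%.
August: labor force = 22,660 + 1,281 = 23,941; u = 1,281/23,941 = 5.35%.
Change = 5.35% − 5.98% = −0.63 pp.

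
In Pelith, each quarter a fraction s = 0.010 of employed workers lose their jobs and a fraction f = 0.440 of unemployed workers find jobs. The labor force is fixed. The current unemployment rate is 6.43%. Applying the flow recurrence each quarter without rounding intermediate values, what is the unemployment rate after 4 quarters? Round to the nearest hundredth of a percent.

With a fixed labor force, u_{t+1} = u_t + s·(1−u_t) − f·u_t = u_t·(1−s−f) + s.
Here 1−s−f = 0.550 and s = 0.010.
u_1 = 0.064300 × 0.550 + 0.010 = 0.045365.
u_2 = 0.045365 × 0.550 + 0.010 = 0.034951.
u_3 = 0.034951 × 0.550 + 0.010 = 0.029223.
u_4 = 0.029223 × 0.550 + 0.010 = 0.026073.

Unemployment rate after four quarters ≈ 2.61%.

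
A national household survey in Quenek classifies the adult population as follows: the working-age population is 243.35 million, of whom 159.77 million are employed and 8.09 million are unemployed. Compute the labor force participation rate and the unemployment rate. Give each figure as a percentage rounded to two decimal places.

Labor force participation rate ≈ 68.98%; unemployment rate ≈ 4.82%.

Labor force = employed + unemployed = 159.77 + 8.09 = 167.86 million.
Unemployment rate = 8.09 / 167.86 = 4.82%.
Labor force participation rate = 167.86 / 243.35 = 68.98%.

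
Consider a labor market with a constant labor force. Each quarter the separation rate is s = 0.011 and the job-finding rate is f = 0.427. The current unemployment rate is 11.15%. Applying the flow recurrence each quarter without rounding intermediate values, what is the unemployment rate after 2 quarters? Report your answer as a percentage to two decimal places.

With a fixed labor force, u_{t+1} = u_t + s·(1−u_t) − f·u_t = u_t·(1−s−f) + s.
Here 1−s−f = 0.562 and s = 0.011.
u_1 = 0.111500 × 0.562 + 0.011 = 0.073663.
u_2 = 0.073663 × 0.562 + 0.011 = 0.052399.

Unemployment rate after two quarters ≈ 5.24%.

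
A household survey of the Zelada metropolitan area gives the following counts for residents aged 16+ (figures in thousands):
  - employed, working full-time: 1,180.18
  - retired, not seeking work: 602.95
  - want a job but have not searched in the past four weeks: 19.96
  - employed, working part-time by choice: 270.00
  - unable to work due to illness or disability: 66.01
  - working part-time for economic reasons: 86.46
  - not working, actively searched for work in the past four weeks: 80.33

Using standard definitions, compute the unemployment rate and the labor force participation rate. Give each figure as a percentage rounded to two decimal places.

Unemployment rate ≈ 4.97%; labor force participation rate ≈ 70.12%.

Employed = 1,180.18 + 270.00 + 86.46 = 1,536.64 thousand (anyone who worked, including part-time for economic reasons, counts as employed).
Unemployed = 80.33 thousand.
Labor force = 1,536.64 + 80.33 = 1,616.97 thousand.
Not in labor force = 602.95 + 19.96 + 66.01 = 688.92 thousand (those not working and not actively searching are outside the labor force — including those who want a job but have given up searching).
Civilian working-age population = 1,616.97 + 688.92 = 2,305.89 thousand.
Unemployment rate = 80.33 / 1,616.97 = 4.97%.
Labor force participation rate = 1,616.97 / 2,305.89 = 70.12%.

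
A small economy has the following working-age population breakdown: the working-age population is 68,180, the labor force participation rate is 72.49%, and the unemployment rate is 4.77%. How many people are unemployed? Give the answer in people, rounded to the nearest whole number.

Labor force = 0.7249 × 68,180 = 49,424.
Unemployed = 0.0477 × 49,424 ≈ 2,358.

About 2,358 are unemployed.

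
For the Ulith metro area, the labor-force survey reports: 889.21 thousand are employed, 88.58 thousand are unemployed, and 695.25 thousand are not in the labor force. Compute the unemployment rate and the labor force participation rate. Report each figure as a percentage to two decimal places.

Unemployment rate ≈ 9.06%; labor force participation rate ≈ 58.44%.

Labor force = employed + unemployed = 889.21 + 88.58 = 977.79 thousand.
Working-age population = 977.79 + 695.25 = 1,673.04 thousand.
Unemployment rate = 88.58 / 977.79 = 9.06%.
Labor force participation rate = 977.79 / 1,673.04 = 58.44%.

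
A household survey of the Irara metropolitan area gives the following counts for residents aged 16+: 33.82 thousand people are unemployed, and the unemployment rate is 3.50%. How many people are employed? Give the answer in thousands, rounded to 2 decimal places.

About 932.47 thousand are employed.

Labor force = U / u = 33.82 / 0.0350 ≈ 966.29 thousand.
Employed = labor force − unemployed = 966.29 − 33.82 = 932.47 thousand.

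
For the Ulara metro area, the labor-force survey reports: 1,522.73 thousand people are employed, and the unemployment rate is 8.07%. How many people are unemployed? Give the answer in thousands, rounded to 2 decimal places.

About 133.67 thousand are unemployed.

Let U be the number unemployed. The labor force is E + U, and U/(E+U) = 0.0807.
So U = 0.0807 × 1,522.73 / (1 − 0.0807) = 122.8843 / 0.9193 ≈ 133.67 thousand.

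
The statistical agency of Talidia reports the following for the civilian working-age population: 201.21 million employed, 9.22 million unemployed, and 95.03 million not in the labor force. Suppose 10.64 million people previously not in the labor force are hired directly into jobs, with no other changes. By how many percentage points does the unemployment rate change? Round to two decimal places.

Initially, labor force = 201.21 + 9.22 = 210.43 million, so u = 9.22/210.43 = 4.38%.
After the change, employed and labor force both rise by 10.64; unemployed unchanged → E = 211.85, U = 9.22, labor force = 221.07 million.
New unemployment rate = 9.22 / 221.07 = 4.17%.
Change = 4.17% − 4.38% = −0.21 percentage points.

The unemployment rate changes by −0.21 percentage points.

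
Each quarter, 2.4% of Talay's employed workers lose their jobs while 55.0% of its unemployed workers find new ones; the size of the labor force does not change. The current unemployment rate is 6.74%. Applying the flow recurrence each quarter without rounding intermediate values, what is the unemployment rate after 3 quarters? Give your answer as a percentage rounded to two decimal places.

With a fixed labor force, u_{t+1} = u_t + s·(1−u_t) − f·u_t = u_t·(1−s−f) + s.
Here 1−s−f = 0.426 and s = 0.024.
u_1 = 0.067400 × 0.426 + 0.024 = 0.052712.
u_2 = 0.052712 × 0.426 + 0.024 = 0.046455.
u_3 = 0.046455 × 0.426 + 0.024 = 0.043790.

Unemployment rate after three quarters ≈ 4.38%.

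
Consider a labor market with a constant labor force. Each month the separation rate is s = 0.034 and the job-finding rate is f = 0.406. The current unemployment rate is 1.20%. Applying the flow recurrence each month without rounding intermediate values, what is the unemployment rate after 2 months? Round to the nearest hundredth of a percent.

Unemployment rate after two months ≈ 5.68%.

With a fixed labor force, u_{t+1} = u_t + s·(1−u_t) − f·u_t = u_t·(1−s−f) + s.
Here 1−s−f = 0.560 and s = 0.034.
u_1 = 0.012000 × 0.560 + 0.034 = 0.040720.
u_2 = 0.040720 × 0.560 + 0.034 = 0.056803.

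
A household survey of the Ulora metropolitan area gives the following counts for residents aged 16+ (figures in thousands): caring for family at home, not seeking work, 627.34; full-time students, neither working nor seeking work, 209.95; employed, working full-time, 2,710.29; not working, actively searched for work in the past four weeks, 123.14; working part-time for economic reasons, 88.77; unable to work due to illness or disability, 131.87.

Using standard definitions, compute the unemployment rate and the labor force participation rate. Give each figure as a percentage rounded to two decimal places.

Unemployment rate ≈ 4.21%; labor force participation rate ≈ 75.09%.

Employed = 2,710.29 + 88.77 = 2,799.06 thousand (anyone who worked, including part-time for economic reasons, counts as employed).
Unemployed = 123.14 thousand.
Labor force = 2,799.06 + 123.14 = 2,922.20 thousand.
Not in labor force = 627.34 + 209.95 + 131.87 = 969.16 thousand (those not working and not actively searching are outside the labor force).
Civilian working-age population = 2,922.20 + 969.16 = 3,891.36 thousand.
Unemployment rate = 123.14 / 2,922.20 = 4.21%.
Labor force participation rate = 2,922.20 / 3,891.36 = 75.09%.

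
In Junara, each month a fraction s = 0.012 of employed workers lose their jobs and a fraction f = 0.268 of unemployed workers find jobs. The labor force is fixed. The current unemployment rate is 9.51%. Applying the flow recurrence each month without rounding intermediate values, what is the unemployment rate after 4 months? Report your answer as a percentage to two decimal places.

Unemployment rate after four months ≈ 5.69%.

With a fixed labor force, u_{t+1} = u_t + s·(1−u_t) − f·u_t = u_t·(1−s−f) + s.
Here 1−s−f = 0.720 and s = 0.012.
u_1 = 0.095100 × 0.720 + 0.012 = 0.080472.
u_2 = 0.080472 × 0.720 + 0.012 = 0.069940.
u_3 = 0.069940 × 0.720 + 0.012 = 0.062357.
u_4 = 0.062357 × 0.720 + 0.012 = 0.056897.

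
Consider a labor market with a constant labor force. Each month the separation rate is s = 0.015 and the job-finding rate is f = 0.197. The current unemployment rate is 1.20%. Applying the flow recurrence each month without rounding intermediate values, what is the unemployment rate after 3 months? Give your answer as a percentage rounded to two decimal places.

With a fixed labor force, u_{t+1} = u_t + s·(1−u_t) − f·u_t = u_t·(1−s−f) + s.
Here 1−s−f = 0.788 and s = 0.015.
u_1 = 0.012000 × 0.788 + 0.015 = 0.024456.
u_2 = 0.024456 × 0.788 + 0.015 = 0.034271.
u_3 = 0.034271 × 0.788 + 0.015 = 0.042006.

Unemployment rate after three months ≈ 4.20%.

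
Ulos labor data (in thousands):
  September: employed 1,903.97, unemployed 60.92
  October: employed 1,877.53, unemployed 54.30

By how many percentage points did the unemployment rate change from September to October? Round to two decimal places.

The unemployment rate changed by −0.29 percentage points.

September: labor force = 1,903.97 + 60.92 = 1,964.89; u = 60.92/1,964.89 = 3.10%.
October: labor force = 1,877.53 + 54.30 = 1,931.83; u = 54.30/1,931.83 = 2.81%.
Change = 2.81% − 3.10% = −0.29 pp.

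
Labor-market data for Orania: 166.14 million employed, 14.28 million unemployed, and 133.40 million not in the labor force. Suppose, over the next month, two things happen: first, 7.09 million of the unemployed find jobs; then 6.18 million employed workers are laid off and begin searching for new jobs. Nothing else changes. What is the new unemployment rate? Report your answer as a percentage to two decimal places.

Initially, labor force = 166.14 + 14.28 = 180.42 million, so u = 14.28/180.42 = 7.91%.
After the first change, unemployed falls and employed rises by 7.09; labor force unchanged → E = 173.23, U = 7.19, labor force = 180.42 million.
After the second change, employed falls and unemployed rises by 6.18; labor force unchanged → E = 167.05, U = 13.37, labor force = 180.42 million.
New unemployment rate = 13.37 / 180.42 = 7.41%.

New unemployment rate ≈ 7.41%.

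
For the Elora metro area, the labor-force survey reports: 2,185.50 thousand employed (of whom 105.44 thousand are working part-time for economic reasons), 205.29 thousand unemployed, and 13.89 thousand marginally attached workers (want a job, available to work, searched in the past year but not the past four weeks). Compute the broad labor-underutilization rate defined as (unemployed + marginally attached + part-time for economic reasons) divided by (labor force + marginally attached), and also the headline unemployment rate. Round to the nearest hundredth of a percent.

Labor force = 2,185.50 + 205.29 = 2,390.79 thousand.
Numerator = 205.29 + 13.89 + 105.44 = 324.62 thousand.
Denominator = 2,390.79 + 13.89 = 2,404.68 thousand.
Broad rate = 324.62 / 2,404.68 = 13.50%.
Headline unemployment rate = 205.29 / 2,390.79 = 8.59%.

Broad underutilization rate ≈ 13.50%; headline unemployment rate ≈ 8.59%.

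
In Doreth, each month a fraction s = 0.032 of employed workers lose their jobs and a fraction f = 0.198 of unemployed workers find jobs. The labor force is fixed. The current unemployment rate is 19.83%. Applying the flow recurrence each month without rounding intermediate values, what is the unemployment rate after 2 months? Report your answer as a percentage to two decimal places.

Unemployment rate after two months ≈ 17.42%.

With a fixed labor force, u_{t+1} = u_t + s·(1−u_t) − f·u_t = u_t·(1−s−f) + s.
Here 1−s−f = 0.770 and s = 0.032.
u_1 = 0.198300 × 0.770 + 0.032 = 0.184691.
u_2 = 0.184691 × 0.770 + 0.032 = 0.174212.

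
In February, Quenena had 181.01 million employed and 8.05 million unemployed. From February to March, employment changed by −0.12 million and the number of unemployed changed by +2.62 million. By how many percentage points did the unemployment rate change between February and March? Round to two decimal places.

The unemployment rate changed by +1.31 percentage points.

February: labor force = 181.01 + 8.05 = 189.06; u = 8.05/189.06 = 4.26%.
March: labor force = 180.89 + 10.67 = 191.56; u = 10.67/191.56 = 5.57%.
Change = 5.57% − 4.26% = +1.31 pp.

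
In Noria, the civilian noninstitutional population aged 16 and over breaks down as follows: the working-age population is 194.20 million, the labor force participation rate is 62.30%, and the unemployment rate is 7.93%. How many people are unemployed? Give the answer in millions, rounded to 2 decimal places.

Labor force = 0.6230 × 194.20 = 120.99 million.
Unemployed = 0.0793 × 120.99 ≈ 9.59 million.

About 9.59 million are unemployed.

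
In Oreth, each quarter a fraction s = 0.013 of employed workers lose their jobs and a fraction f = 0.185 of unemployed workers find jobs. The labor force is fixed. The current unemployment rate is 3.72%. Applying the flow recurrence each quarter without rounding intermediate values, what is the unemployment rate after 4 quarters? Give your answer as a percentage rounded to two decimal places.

With a fixed labor force, u_{t+1} = u_t + s·(1−u_t) − f·u_t = u_t·(1−s−f) + s.
Here 1−s−f = 0.802 and s = 0.013.
u_1 = 0.037200 × 0.802 + 0.013 = 0.042834.
u_2 = 0.042834 × 0.802 + 0.013 = 0.047353.
u_3 = 0.047353 × 0.802 + 0.013 = 0.050977.
u_4 = 0.050977 × 0.802 + 0.013 = 0.053884.

Unemployment rate after four quarters ≈ 5.39%.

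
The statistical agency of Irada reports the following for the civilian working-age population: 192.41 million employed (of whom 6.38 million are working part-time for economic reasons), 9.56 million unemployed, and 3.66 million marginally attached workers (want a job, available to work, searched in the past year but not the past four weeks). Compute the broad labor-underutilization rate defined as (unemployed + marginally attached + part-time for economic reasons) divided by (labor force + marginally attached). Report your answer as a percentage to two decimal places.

Labor force = 192.41 + 9.56 = 201.97 million.
Numerator = 9.56 + 3.66 + 6.38 = 19.60 million.
Denominator = 201.97 + 3.66 = 205.63 million.
Broad rate = 19.60 / 205.63 = 9.53%.

Broad underutilization rate ≈ 9.53%.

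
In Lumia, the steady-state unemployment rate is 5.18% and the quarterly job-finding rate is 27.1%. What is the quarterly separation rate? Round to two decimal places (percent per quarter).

Separation rate ≈ 1.48% per quarter.

From u* = s/(s+f): s = u·f/(1−u).
s = 0.0518 × 27.1 / (1 − 0.0518) = 1.4038 / 0.9482 ≈ 1.48% per quarter.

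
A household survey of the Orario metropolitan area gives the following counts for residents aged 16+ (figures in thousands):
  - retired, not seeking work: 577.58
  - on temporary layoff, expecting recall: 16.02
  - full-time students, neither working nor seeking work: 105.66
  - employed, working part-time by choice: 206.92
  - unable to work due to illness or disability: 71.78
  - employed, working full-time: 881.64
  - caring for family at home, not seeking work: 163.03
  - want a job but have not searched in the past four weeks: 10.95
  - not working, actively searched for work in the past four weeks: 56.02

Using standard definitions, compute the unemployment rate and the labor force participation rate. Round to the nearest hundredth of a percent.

Employed = 206.92 + 881.64 = 1,088.56 thousand.
Unemployed = 16.02 + 56.02 = 72.04 thousand (jobless and actively searching, or on temporary layoff).
Labor force = 1,088.56 + 72.04 = 1,160.60 thousand.
Not in labor force = 577.58 + 105.66 + 71.78 + 163.03 + 10.95 = 929.00 thousand (those not working and not actively searching are outside the labor force — including those who want a job but have given up searching).
Civilian working-age population = 1,160.60 + 929.00 = 2,089.60 thousand.
Unemployment rate = 72.04 / 1,160.60 = 6.21%.
Labor force participation rate = 1,160.60 / 2,089.60 = 55.54%.

Unemployment rate ≈ 6.21%; labor force participation rate ≈ 55.54%.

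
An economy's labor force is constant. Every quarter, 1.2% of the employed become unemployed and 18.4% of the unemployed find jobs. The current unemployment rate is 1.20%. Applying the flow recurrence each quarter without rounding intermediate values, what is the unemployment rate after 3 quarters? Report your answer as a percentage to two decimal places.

Unemployment rate after three quarters ≈ 3.56%.

With a fixed labor force, u_{t+1} = u_t + s·(1−u_t) − f·u_t = u_t·(1−s−f) + s.
Here 1−s−f = 0.804 and s = 0.012.
u_1 = 0.012000 × 0.804 + 0.012 = 0.021648.
u_2 = 0.021648 × 0.804 + 0.012 = 0.029405.
u_3 = 0.029405 × 0.804 + 0.012 = 0.035642.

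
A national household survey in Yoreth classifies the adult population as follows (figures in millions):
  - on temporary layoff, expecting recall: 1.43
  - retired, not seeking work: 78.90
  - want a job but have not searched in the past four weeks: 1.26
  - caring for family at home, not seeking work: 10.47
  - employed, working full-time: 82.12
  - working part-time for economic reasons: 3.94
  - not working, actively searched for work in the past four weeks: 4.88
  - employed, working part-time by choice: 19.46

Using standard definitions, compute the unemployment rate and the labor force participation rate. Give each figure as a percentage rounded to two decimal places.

Employed = 82.12 + 3.94 + 19.46 = 105.52 million (anyone who worked, including part-time for economic reasons, counts as employed).
Unemployed = 1.43 + 4.88 = 6.31 million (jobless and actively searching, or on temporary layoff).
Labor force = 105.52 + 6.31 = 111.83 million.
Not in labor force = 78.90 + 1.26 + 10.47 = 90.63 million (those not working and not actively searching are outside the labor force — including those who want a job but have given up searching).
Civilian working-age population = 111.83 + 90.63 = 202.46 million.
Unemployment rate = 6.31 / 111.83 = 5.64%.
Labor force participation rate = 111.83 / 202.46 = 55.24%.

Unemployment rate ≈ 5.64%; labor force participation rate ≈ 55.24%.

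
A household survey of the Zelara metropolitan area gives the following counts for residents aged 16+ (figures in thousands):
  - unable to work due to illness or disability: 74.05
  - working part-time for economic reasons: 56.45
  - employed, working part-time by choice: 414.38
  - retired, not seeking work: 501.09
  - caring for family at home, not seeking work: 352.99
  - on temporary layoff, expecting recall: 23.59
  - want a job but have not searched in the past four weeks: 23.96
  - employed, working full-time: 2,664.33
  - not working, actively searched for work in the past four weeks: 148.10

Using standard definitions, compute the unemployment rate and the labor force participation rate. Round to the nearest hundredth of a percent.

Unemployment rate ≈ 5.19%; labor force participation rate ≈ 77.64%.

Employed = 56.45 + 414.38 + 2,664.33 = 3,135.16 thousand (anyone who worked, including part-time for economic reasons, counts as employed).
Unemployed = 23.59 + 148.10 = 171.69 thousand (jobless and actively searching, or on temporary layoff).
Labor force = 3,135.16 + 171.69 = 3,306.85 thousand.
Not in labor force = 74.05 + 501.09 + 352.99 + 23.96 = 952.09 thousand (those not working and not actively searching are outside the labor force — including those who want a job but have given up searching).
Civilian working-age population = 3,306.85 + 952.09 = 4,258.94 thousand.
Unemployment rate = 171.69 / 3,306.85 = 5.19%.
Labor force participation rate = 3,306.85 / 4,258.94 = 77.64%.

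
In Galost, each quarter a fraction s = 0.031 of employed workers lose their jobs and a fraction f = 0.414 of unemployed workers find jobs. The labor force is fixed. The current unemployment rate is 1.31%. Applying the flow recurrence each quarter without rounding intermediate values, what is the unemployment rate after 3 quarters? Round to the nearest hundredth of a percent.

Unemployment rate after three quarters ≈ 6.00%.

With a fixed labor force, u_{t+1} = u_t + s·(1−u_t) − f·u_t = u_t·(1−s−f) + s.
Here 1−s−f = 0.555 and s = 0.031.
u_1 = 0.013100 × 0.555 + 0.031 = 0.038270.
u_2 = 0.038270 × 0.555 + 0.031 = 0.052240.
u_3 = 0.052240 × 0.555 + 0.031 = 0.059993.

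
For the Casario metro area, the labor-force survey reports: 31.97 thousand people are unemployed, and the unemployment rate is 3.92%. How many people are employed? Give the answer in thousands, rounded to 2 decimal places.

Labor force = U / u = 31.97 / 0.0392 ≈ 815.56 thousand.
Employed = labor force − unemployed = 815.56 − 31.97 = 783.59 thousand.

About 783.59 thousand are employed.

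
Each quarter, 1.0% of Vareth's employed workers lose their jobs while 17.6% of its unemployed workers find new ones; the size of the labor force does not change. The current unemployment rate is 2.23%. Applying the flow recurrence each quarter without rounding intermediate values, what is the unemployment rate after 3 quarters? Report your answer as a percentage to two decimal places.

With a fixed labor force, u_{t+1} = u_t + s·(1−u_t) − f·u_t = u_t·(1−s−f) + s.
Here 1−s−f = 0.814 and s = 0.010.
u_1 = 0.022300 × 0.814 + 0.010 = 0.028152.
u_2 = 0.028152 × 0.814 + 0.010 = 0.032916.
u_3 = 0.032916 × 0.814 + 0.010 = 0.036794.

Unemployment rate after three quarters ≈ 3.68%.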